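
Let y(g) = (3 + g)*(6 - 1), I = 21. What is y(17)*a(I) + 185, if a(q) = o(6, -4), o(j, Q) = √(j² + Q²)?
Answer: 185 + 200*√13 ≈ 906.11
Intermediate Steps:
o(j, Q) = √(Q² + j²)
a(q) = 2*√13 (a(q) = √((-4)² + 6²) = √(16 + 36) = √52 = 2*√13)
y(g) = 15 + 5*g (y(g) = (3 + g)*5 = 15 + 5*g)
y(17)*a(I) + 185 = (15 + 5*17)*(2*√13) + 185 = (15 + 85)*(2*√13) + 185 = 100*(2*√13) + 185 = 200*√13 + 185 = 185 + 200*√13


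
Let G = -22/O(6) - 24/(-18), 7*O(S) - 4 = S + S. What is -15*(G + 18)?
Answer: -1165/8 ≈ -145.63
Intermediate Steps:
O(S) = 4/7 + 2*S/7 (O(S) = 4/7 + (S + S)/7 = 4/7 + (2*S)/7 = 4/7 + 2*S/7)
G = -199/24 (G = -22/(4/7 + (2/7)*6) - 24/(-18) = -22/(4/7 + 12/7) - 24*(-1/18) = -22/16/7 + 4/3 = -22*7/16 + 4/3 = -77/8 + 4/3 = -199/24 ≈ -8.2917)
-15*(G + 18) = -15*(-199/24 + 18) = -15*233/24 = -1165/8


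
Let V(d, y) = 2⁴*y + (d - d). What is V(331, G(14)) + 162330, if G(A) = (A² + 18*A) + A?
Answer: 169722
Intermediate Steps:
G(A) = A² + 19*A
V(d, y) = 16*y (V(d, y) = 16*y + 0 = 16*y)
V(331, G(14)) + 162330 = 16*(14*(19 + 14)) + 162330 = 16*(14*33) + 162330 = 16*462 + 162330 = 7392 + 162330 = 169722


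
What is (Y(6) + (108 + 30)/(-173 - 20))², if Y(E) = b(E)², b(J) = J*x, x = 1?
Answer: 46376100/37249 ≈ 1245.0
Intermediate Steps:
b(J) = J (b(J) = J*1 = J)
Y(E) = E²
(Y(6) + (108 + 30)/(-173 - 20))² = (6² + (108 + 30)/(-173 - 20))² = (36 + 138/(-193))² = (36 + 138*(-1/193))² = (36 - 138/193)² = (6810/193)² = 46376100/37249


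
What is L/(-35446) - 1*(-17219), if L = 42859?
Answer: 610301815/35446 ≈ 17218.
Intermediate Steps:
L/(-35446) - 1*(-17219) = 42859/(-35446) - 1*(-17219) = 42859*(-1/35446) + 17219 = -42859/35446 + 17219 = 610301815/35446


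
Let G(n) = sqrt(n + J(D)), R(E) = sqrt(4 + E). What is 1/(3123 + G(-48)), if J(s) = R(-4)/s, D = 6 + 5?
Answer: 1041/3251059 - 4*I*sqrt(3)/9753177 ≈ 0.0003202 - 7.1035e-7*I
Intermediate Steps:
D = 11
J(s) = 0 (J(s) = sqrt(4 - 4)/s = sqrt(0)/s = 0/s = 0)
G(n) = sqrt(n) (G(n) = sqrt(n + 0) = sqrt(n))
1/(3123 + G(-48)) = 1/(3123 + sqrt(-48)) = 1/(3123 + 4*I*sqrt(3))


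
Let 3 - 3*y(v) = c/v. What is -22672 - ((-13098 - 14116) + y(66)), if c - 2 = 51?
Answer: 899171/198 ≈ 4541.3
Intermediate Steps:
c = 53 (c = 2 + 51 = 53)
y(v) = 1 - 53/(3*v)
-22672 - ((-13098 - 14116) + y(66)) = -22672 - ((-13098 - 14116) + (-53/3 + 66)/66) = -22672 - (-27214 + (1/66)*(145/3)) = -22672 - (-27214 + 145/198) = -22672 - 1*(-5388227/198) = -22672 + 5388227/198 = 899171/198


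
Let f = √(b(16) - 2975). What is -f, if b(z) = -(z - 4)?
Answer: -I*√2987 ≈ -54.653*I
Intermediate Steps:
b(z) = 4 - z (b(z) = -(-4 + z) = 4 - z)
f = I*√2987 (f = √((4 - 1*16) - 2975) = √((4 - 16) - 2975) = √(-12 - 2975) = √(-2987) = I*√2987 ≈ 54.653*I)
-f = -I*√2987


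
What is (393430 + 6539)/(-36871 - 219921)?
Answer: -399969/256792 ≈ -1.5576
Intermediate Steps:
(393430 + 6539)/(-36871 - 219921) = 399969/(-256792) = 399969*(-1/256792) = -399969/256792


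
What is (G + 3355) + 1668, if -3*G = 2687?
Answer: 12382/3 ≈ 4127.3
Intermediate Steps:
G = -2687/3 (G = -⅓*2687 = -2687/3 ≈ -895.67)
(G + 3355) + 1668 = (-2687/3 + 3355) + 1668 = 7378/3 + 1668 = 12382/3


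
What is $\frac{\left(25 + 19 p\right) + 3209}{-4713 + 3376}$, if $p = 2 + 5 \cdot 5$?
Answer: $- \frac{3747}{1337} \approx -2.8025$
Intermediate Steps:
$p = 27$ ($p = 2 + 25 = 27$)
$\frac{\left(25 + 19 p\right) + 3209}{-4713 + 3376} = \frac{\left(25 + 19 \cdot 27\right) + 3209}{-4713 + 3376} = \frac{\left(25 + 513\right) + 3209}{-1337} = \left(538 + 3209\right) \left(- \frac{1}{1337}\right) = 3747 \left(- \frac{1}{1337}\right) = - \frac{3747}{1337}$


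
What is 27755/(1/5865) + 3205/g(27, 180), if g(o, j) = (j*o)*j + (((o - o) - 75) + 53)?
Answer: 142399052785555/874778 ≈ 1.6278e+8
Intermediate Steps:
g(o, j) = -22 + o*j² (g(o, j) = o*j² + ((0 - 75) + 53) = o*j² + (-75 + 53) = o*j² - 22 = -22 + o*j²)
27755/(1/5865) + 3205/g(27, 180) = 27755/(1/5865) + 3205/(-22 + 27*180²) = 27755/(1/5865) + 3205/(-22 + 27*32400) = 27755*5865 + 3205/(-22 + 874800) = 162783075 + 3205/874778 = 142399052785555/874778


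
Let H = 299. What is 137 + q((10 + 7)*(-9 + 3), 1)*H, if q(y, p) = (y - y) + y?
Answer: -30361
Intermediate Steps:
q(y, p) = y (q(y, p) = 0 + y = y)
137 + q((10 + 7)*(-9 + 3), 1)*H = 137 + ((10 + 7)*(-9 + 3))*299 = 137 + (17*(-6))*299 = 137 - 102*299 = 137 - 30498 = -30361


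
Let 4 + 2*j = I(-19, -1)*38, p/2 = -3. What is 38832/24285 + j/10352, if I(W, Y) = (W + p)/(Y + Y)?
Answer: 271805321/167598880 ≈ 1.6218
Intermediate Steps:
p = -6 (p = 2*(-3) = -6)
I(W, Y) = (-6 + W)/(2*Y) (I(W, Y) = (W - 6)/(Y + Y) = (-6 + W)/((2*Y)) = (-6 + W)*(1/(2*Y)) = (-6 + W)/(2*Y))
j = 471/2 (j = -2 + (((1/2)*(-6 - 19)/(-1))*38)/2 = -2 + (((1/2)*(-1)*(-25))*38)/2 = -2 + ((25/2)*38)/2 = -2 + (1/2)*475 = -2 + 475/2 = 471/2 ≈ 235.50)
38832/24285 + j/10352 = 38832/24285 + (471/2)/10352 = 38832*(1/24285) + (471/2)*(1/10352) = 12944/8095 + 471/20704 = 271805321/167598880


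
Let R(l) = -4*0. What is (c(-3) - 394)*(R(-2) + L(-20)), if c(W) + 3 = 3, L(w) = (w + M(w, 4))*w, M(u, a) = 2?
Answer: -141840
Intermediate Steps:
R(l) = 0
L(w) = w*(2 + w) (L(w) = (w + 2)*w = (2 + w)*w = w*(2 + w))
c(W) = 0 (c(W) = -3 + 3 = 0)
(c(-3) - 394)*(R(-2) + L(-20)) = (0 - 394)*(0 - 20*(2 - 20)) = -394*(0 - 20*(-18)) = -394*(0 + 360) = -394*360 = -141840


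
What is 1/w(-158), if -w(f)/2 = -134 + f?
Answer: 1/584 ≈ 0.0017123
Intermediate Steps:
w(f) = 268 - 2*f (w(f) = -2*(-134 + f) = 268 - 2*f)
1/w(-158) = 1/(268 - 2*(-158)) = 1/(268 + 316) = 1/584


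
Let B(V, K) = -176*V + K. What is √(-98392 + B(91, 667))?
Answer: I*√113741 ≈ 337.25*I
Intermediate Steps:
B(V, K) = K - 176*V
√(-98392 + B(91, 667)) = √(-98392 + (667 - 176*91)) = √(-98392 + (667 - 16016)) = √(-98392 - 15349) = √(-113741) = I*√113741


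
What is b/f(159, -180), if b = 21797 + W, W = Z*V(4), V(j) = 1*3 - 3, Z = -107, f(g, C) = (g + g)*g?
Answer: 21797/50562 ≈ 0.43109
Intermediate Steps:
f(g, C) = 2*g² (f(g, C) = (2*g)*g = 2*g²)
V(j) = 0 (V(j) = 3 - 3 = 0)
W = 0 (W = -107*0 = 0)
b = 21797 (b = 21797 + 0 = 21797)
b/f(159, -180) = 21797/((2*159²)) = 21797/((2*25281)) = 21797/50562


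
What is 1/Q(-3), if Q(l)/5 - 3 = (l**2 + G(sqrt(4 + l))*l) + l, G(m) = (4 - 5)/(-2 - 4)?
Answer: 2/85 ≈ 0.023529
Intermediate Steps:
G(m) = 1/6 (G(m) = -1/(-6) = -1*(-1/6) = 1/6)
Q(l) = 15 + 5*l**2 + 35*l/6 (Q(l) = 15 + 5*((l**2 + l/6) + l) = 15 + 5*(l**2 + 7*l/6) = 15 + (5*l**2 + 35*l/6) = 15 + 5*l**2 + 35*l/6)
1/Q(-3) = 1/(15 + 5*(-3)**2 + (35/6)*(-3)) = 1/(15 + 5*9 - 35/2) = 1/(15 + 45 - 35/2) = 1/(85/2) = 2/85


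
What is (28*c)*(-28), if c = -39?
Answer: 30576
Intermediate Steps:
(28*c)*(-28) = (28*(-39))*(-28) = -1092*(-28) = 30576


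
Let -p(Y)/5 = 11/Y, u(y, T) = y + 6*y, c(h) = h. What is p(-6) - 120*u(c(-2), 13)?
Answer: 10135/6 ≈ 1689.2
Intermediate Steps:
u(y, T) = 7*y
p(Y) = -55/Y
p(-6) - 120*u(c(-2), 13) = -55/(-6) - 840*(-2) = -55*(-⅙) - 120*(-14) = 55/6 + 1680 = 10135/6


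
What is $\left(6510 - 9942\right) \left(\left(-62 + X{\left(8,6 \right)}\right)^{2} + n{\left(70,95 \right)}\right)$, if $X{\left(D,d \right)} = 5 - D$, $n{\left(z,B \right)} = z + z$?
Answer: $-14980680$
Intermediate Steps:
$n{\left(z,B \right)} = 2 z$
$\left(6510 - 9942\right) \left(\left(-62 + X{\left(8,6 \right)}\right)^{2} + n{\left(70,95 \right)}\right) = \left(6510 - 9942\right) \left(\left(-62 + \left(5 - 8\right)\right)^{2} + 2 \cdot 70\right) = - 3432 \left(\left(-62 + \left(5 - 8\right)\right)^{2} + 140\right) = - 3432 \left(\left(-62 - 3\right)^{2} + 140\right) = - 3432 \left(\left(-65\right)^{2} + 140\right) = - 3432 \left(4225 + 140\right) = \left(-3432\right) 4365 = -14980680$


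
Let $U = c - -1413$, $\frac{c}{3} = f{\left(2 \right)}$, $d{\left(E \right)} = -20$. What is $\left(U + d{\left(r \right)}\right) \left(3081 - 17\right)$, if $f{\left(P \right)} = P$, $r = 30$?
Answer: $4286536$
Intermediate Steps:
$c = 6$ ($c = 3 \cdot 2 = 6$)
$U = 1419$ ($U = 6 - -1413 = 6 + 1413 = 1419$)
$\left(U + d{\left(r \right)}\right) \left(3081 - 17\right) = \left(1419 - 20\right) \left(3081 - 17\right) = 1399 \cdot 3064 = 4286536$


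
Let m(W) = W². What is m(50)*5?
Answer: 12500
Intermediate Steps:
m(50)*5 = 50²*5 = 2500*5 = 12500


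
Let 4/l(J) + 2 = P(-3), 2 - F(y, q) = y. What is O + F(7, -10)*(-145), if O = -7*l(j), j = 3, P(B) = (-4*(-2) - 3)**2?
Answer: 16647/23 ≈ 723.78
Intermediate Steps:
F(y, q) = 2 - y
P(B) = 25 (P(B) = (8 - 3)**2 = 5**2 = 25)
l(J) = 4/23 (l(J) = 4/(-2 + 25) = 4/23)
O = -28/23 (O = -7*4/23 = -28/23 ≈ -1.2174)
O + F(7, -10)*(-145) = -28/23 + (2 - 1*7)*(-145) = -28/23 + (2 - 7)*(-145) = -28/23 - 5*(-145) = -28/23 + 725 = 16647/23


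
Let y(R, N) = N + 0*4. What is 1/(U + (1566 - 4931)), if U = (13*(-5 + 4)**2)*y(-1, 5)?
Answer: -1/3300 ≈ -0.00030303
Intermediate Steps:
y(R, N) = N (y(R, N) = N + 0 = N)
U = 65 (U = (13*(-5 + 4)**2)*5 = (13*(-1)**2)*5 = (13*1)*5 = 13*5 = 65)
1/(U + (1566 - 4931)) = 1/(65 + (1566 - 4931)) = 1/(65 - 3365) = 1/(-3300) = -1/3300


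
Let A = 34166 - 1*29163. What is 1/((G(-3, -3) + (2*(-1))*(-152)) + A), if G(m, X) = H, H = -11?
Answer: 1/5296 ≈ 0.00018882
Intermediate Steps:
G(m, X) = -11
A = 5003 (A = 34166 - 29163 = 5003)
1/((G(-3, -3) + (2*(-1))*(-152)) + A) = 1/((-11 + (2*(-1))*(-152)) + 5003) = 1/((-11 - 2*(-152)) + 5003) = 1/((-11 + 304) + 5003) = 1/(293 + 5003) = 1/5296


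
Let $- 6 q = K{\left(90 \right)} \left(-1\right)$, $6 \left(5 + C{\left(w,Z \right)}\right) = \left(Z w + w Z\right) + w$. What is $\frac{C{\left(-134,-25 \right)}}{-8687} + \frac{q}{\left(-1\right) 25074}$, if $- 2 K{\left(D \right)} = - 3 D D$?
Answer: $- \frac{305477}{1481754} \approx -0.20616$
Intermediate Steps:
$K{\left(D \right)} = \frac{3 D^{2}}{2}$ ($K{\left(D \right)} = - \frac{- 3 D D}{2} = - \frac{\left(-3\right) D^{2}}{2} = \frac{3 D^{2}}{2}$)
$C{\left(w,Z \right)} = -5 + \frac{w}{6} + \frac{Z w}{3}$ ($C{\left(w,Z \right)} = -5 + \frac{\left(Z w + w Z\right) + w}{6} = -5 + \frac{\left(Z w + Z w\right) + w}{6} = -5 + \frac{2 Z w + w}{6} = -5 + \frac{w + 2 Z w}{6} = -5 + \left(\frac{w}{6} + \frac{Z w}{3}\right) = -5 + \frac{w}{6} + \frac{Z w}{3}$)
$q = 2025$ ($q = - \frac{\frac{3 \cdot 90^{2}}{2} \left(-1\right)}{6} = - \frac{\frac{3}{2} \cdot 8100 \left(-1\right)}{6} = - \frac{12150 \left(-1\right)}{6} = \left(- \frac{1}{6}\right) \left(-12150\right) = 2025$)
$\frac{C{\left(-134,-25 \right)}}{-8687} + \frac{q}{\left(-1\right) 25074} = \frac{-5 + \frac{1}{6} \left(-134\right) + \frac{1}{3} \left(-25\right) \left(-134\right)}{-8687} + \frac{2025}{\left(-1\right) 25074} = \left(-5 - \frac{67}{3} + \frac{3350}{3}\right) \left(- \frac{1}{8687}\right) + \frac{2025}{-25074} = \frac{3268}{3} \left(- \frac{1}{8687}\right) + 2025 \left(- \frac{1}{25074}\right) = - \frac{3268}{26061} - \frac{225}{2786} = - \frac{305477}{1481754}$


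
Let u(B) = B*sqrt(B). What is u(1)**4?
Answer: 1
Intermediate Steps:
u(B) = B**(3/2)
u(1)**4 = (1**(3/2))**4 = 1**4 = 1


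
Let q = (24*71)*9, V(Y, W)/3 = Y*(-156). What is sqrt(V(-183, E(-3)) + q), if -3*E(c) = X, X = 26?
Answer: 6*sqrt(2805) ≈ 317.77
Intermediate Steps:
E(c) = -26/3 (E(c) = -1/3*26 = -26/3)
V(Y, W) = -468*Y (V(Y, W) = 3*(Y*(-156)) = 3*(-156*Y) = -468*Y)
q = 15336 (q = 1704*9 = 15336)
sqrt(V(-183, E(-3)) + q) = sqrt(-468*(-183) + 15336) = sqrt(85644 + 15336) = sqrt(100980) = 6*sqrt(2805)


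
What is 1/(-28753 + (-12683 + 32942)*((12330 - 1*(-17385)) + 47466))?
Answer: 1/1563581126 ≈ 6.3956e-10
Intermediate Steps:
1/(-28753 + (-12683 + 32942)*((12330 - 1*(-17385)) + 47466)) = 1/(-28753 + 20259*((12330 + 17385) + 47466)) = 1/(-28753 + 20259*(29715 + 47466)) = 1/(-28753 + 20259*77181) = 1/(-28753 + 1563609879) = 1/1563581126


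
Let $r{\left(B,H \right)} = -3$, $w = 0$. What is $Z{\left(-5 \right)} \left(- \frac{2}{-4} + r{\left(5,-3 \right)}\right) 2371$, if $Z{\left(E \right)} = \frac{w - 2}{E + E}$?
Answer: $- \frac{2371}{2} \approx -1185.5$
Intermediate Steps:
$Z{\left(E \right)} = - \frac{1}{E}$ ($Z{\left(E \right)} = \frac{0 - 2}{E + E} = - \frac{2}{2 E} = - 2 \frac{1}{2 E} = - \frac{1}{E}$)
$Z{\left(-5 \right)} \left(- \frac{2}{-4} + r{\left(5,-3 \right)}\right) 2371 = - \frac{1}{-5} \left(- \frac{2}{-4} - 3\right) 2371 = \left(-1\right) \left(- \frac{1}{5}\right) \left(\left(-2\right) \left(- \frac{1}{4}\right) - 3\right) 2371 = \frac{\frac{1}{2} - 3}{5} \cdot 2371 = \frac{1}{5} \left(- \frac{5}{2}\right) 2371 = \left(- \frac{1}{2}\right) 2371 = - \frac{2371}{2}$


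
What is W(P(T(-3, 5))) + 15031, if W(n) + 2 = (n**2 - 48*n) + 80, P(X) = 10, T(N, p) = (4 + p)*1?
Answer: 14729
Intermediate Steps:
T(N, p) = 4 + p
W(n) = 78 + n**2 - 48*n (W(n) = -2 + ((n**2 - 48*n) + 80) = -2 + (80 + n**2 - 48*n) = 78 + n**2 - 48*n)
W(P(T(-3, 5))) + 15031 = (78 + 10**2 - 48*10) + 15031 = (78 + 100 - 480) + 15031 = -302 + 15031 = 14729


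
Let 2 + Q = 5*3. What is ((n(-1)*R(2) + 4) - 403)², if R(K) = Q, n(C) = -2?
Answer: 180625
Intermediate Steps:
Q = 13 (Q = -2 + 5*3 = -2 + 15 = 13)
R(K) = 13
((n(-1)*R(2) + 4) - 403)² = ((-2*13 + 4) - 403)² = ((-26 + 4) - 403)² = (-22 - 403)² = (-425)² = 180625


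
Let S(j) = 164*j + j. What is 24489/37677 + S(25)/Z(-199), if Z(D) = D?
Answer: -50181438/2499241 ≈ -20.079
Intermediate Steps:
S(j) = 165*j
24489/37677 + S(25)/Z(-199) = 24489/37677 + (165*25)/(-199) = 24489*(1/37677) + 4125*(-1/199) = 8163/12559 - 4125/199 = -50181438/2499241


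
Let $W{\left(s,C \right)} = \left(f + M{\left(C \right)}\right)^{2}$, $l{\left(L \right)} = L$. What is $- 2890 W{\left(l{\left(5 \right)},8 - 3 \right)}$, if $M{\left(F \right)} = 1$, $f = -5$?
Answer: $-46240$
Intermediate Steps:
$W{\left(s,C \right)} = 16$ ($W{\left(s,C \right)} = \left(-5 + 1\right)^{2} = \left(-4\right)^{2} = 16$)
$- 2890 W{\left(l{\left(5 \right)},8 - 3 \right)} = \left(-2890\right) 16 = -46240$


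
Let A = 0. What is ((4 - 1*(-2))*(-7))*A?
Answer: 0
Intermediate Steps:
((4 - 1*(-2))*(-7))*A = ((4 - 1*(-2))*(-7))*0 = ((4 + 2)*(-7))*0 = (6*(-7))*0 = -42*0 = 0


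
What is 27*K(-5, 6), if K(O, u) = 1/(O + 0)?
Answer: -27/5 ≈ -5.4000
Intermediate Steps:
K(O, u) = 1/O
27*K(-5, 6) = 27/(-5) = 27*(-1/5) = -27/5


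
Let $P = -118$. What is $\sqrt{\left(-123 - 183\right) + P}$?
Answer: $2 i \sqrt{106} \approx 20.591 i$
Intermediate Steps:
$\sqrt{\left(-123 - 183\right) + P} = \sqrt{\left(-123 - 183\right) - 118} = \sqrt{-306 - 118} = \sqrt{-424} = 2 i \sqrt{106}$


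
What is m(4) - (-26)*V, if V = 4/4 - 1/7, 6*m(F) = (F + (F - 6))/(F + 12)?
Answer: 7495/336 ≈ 22.307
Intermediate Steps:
m(F) = (-6 + 2*F)/(6*(12 + F)) (m(F) = ((F + (F - 6))/(F + 12))/6 = ((F + (-6 + F))/(12 + F))/6 = ((-6 + 2*F)/(12 + F))/6 = (-6 + 2*F)/(6*(12 + F)))
V = 6/7 (V = 4*(1/4) - 1*1/7 = 1 - 1/7 = 6/7 ≈ 0.85714)
m(4) - (-26)*V = (-3 + 4)/(3*(12 + 4)) - (-26)*6/7 = (1/3)*1/16 - 1*(-156/7) = (1/3)*(1/16)*1 + 156/7 = 1/48 + 156/7 = 7495/336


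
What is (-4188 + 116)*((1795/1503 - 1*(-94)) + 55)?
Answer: -919221424/1503 ≈ -6.1159e+5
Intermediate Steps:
(-4188 + 116)*((1795/1503 - 1*(-94)) + 55) = -4072*((1795*(1/1503) + 94) + 55) = -4072*((1795/1503 + 94) + 55) = -4072*(143077/1503 + 55) = -4072*225742/1503 = -919221424/1503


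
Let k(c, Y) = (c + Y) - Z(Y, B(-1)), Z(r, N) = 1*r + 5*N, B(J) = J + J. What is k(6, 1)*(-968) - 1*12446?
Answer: -27934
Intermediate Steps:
B(J) = 2*J
Z(r, N) = r + 5*N
k(c, Y) = 10 + c (k(c, Y) = (c + Y) - (Y + 5*(2*(-1))) = (Y + c) - (Y + 5*(-2)) = (Y + c) - (Y - 10) = (Y + c) - (-10 + Y) = (Y + c) + (10 - Y) = 10 + c)
k(6, 1)*(-968) - 1*12446 = (10 + 6)*(-968) - 1*12446 = 16*(-968) - 12446 = -15488 - 12446 = -27934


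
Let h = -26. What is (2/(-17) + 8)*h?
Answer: -3484/17 ≈ -204.94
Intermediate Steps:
(2/(-17) + 8)*h = (2/(-17) + 8)*(-26) = (-1/17*2 + 8)*(-26) = (-2/17 + 8)*(-26) = (134/17)*(-26) = -3484/17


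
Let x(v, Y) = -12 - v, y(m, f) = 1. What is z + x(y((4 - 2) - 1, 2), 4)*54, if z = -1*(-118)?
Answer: -584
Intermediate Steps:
z = 118
z + x(y((4 - 2) - 1, 2), 4)*54 = 118 + (-12 - 1*1)*54 = 118 + (-12 - 1)*54 = 118 - 13*54 = 118 - 702 = -584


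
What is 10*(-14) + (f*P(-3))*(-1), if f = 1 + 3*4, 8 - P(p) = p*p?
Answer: -127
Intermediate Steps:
P(p) = 8 - p² (P(p) = 8 - p*p = 8 - p²)
f = 13 (f = 1 + 12 = 13)
10*(-14) + (f*P(-3))*(-1) = 10*(-14) + (13*(8 - 1*(-3)²))*(-1) = -140 + (13*(8 - 1*9))*(-1) = -140 + (13*(8 - 9))*(-1) = -140 + (13*(-1))*(-1) = -140 - 13*(-1) = -140 + 13 = -127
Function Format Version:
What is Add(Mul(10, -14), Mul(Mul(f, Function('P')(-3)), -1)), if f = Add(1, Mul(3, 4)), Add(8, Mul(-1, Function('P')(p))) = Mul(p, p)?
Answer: -127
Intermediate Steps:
Function('P')(p) = Add(8, Mul(-1, Pow(p, 2))) (Function('P')(p) = Add(8, Mul(-1, Mul(p, p))) = Add(8, Mul(-1, Pow(p, 2))))
f = 13 (f = Add(1, 12) = 13)
Add(Mul(10, -14), Mul(Mul(f, Function('P')(-3)), -1)) = Add(Mul(10, -14), Mul(Mul(13, Add(8, Mul(-1, Pow(-3, 2)))), -1)) = Add(-140, Mul(Mul(13, Add(8, Mul(-1, 9))), -1)) = Add(-140, Mul(Mul(13, Add(8, -9)), -1)) = Add(-140, Mul(Mul(13, -1), -1)) = Add(-140, Mul(-13, -1)) = Add(-140, 13) = -127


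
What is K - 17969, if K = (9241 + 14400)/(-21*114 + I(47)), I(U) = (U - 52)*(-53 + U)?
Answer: -42502357/2364 ≈ -17979.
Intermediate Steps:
I(U) = (-53 + U)*(-52 + U) (I(U) = (-52 + U)*(-53 + U) = (-53 + U)*(-52 + U))
K = -23641/2364 (K = (9241 + 14400)/(-21*114 + (2756 + 47² - 105*47)) = 23641/(-2394 + (2756 + 2209 - 4935)) = 23641/(-2394 + 30) = 23641/(-2364) = 23641*(-1/2364) = -23641/2364 ≈ -10.000)
K - 17969 = -23641/2364 - 17969 = -42502357/2364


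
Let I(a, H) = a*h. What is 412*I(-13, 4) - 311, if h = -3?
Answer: 15757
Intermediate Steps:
I(a, H) = -3*a (I(a, H) = a*(-3) = -3*a)
412*I(-13, 4) - 311 = 412*(-3*(-13)) - 311 = 412*39 - 311 = 16068 - 311 = 15757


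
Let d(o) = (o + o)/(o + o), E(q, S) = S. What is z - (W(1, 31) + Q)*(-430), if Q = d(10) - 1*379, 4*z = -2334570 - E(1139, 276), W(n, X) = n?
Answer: -1491643/2 ≈ -7.4582e+5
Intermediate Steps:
z = -1167423/2 (z = (-2334570 - 1*276)/4 = (-2334570 - 276)/4 = (¼)*(-2334846) = -1167423/2 ≈ -5.8371e+5)
d(o) = 1 (d(o) = (2*o)/((2*o)) = (2*o)*(1/(2*o)) = 1)
Q = -378 (Q = 1 - 1*379 = 1 - 379 = -378)
z - (W(1, 31) + Q)*(-430) = -1167423/2 - (1 - 378)*(-430) = -1167423/2 - (-377)*(-430) = -1167423/2 - 1*162110 = -1167423/2 - 162110 = -1491643/2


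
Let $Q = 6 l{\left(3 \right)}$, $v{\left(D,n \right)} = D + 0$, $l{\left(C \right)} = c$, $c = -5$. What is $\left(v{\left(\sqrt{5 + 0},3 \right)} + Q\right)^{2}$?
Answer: $\left(30 - \sqrt{5}\right)^{2} \approx 770.84$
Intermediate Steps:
$l{\left(C \right)} = -5$
$v{\left(D,n \right)} = D$
$Q = -30$ ($Q = 6 \left(-5\right) = -30$)
$\left(v{\left(\sqrt{5 + 0},3 \right)} + Q\right)^{2} = \left(\sqrt{5 + 0} - 30\right)^{2} = \left(\sqrt{5} - 30\right)^{2} = \left(-30 + \sqrt{5}\right)^{2}$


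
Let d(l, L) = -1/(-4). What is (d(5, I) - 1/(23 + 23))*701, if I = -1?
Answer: 14721/92 ≈ 160.01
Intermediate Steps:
d(l, L) = ¼ (d(l, L) = -1*(-¼) = ¼)
(d(5, I) - 1/(23 + 23))*701 = (¼ - 1/(23 + 23))*701 = (¼ - 1/46)*701 = (21/92)*701 = 14721/92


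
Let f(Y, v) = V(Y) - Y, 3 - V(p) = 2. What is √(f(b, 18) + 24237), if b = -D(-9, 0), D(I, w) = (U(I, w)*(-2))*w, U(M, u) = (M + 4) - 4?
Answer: √24238 ≈ 155.69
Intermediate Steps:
V(p) = 1 (V(p) = 3 - 1*2 = 3 - 2 = 1)
U(M, u) = M (U(M, u) = (4 + M) - 4 = M)
D(I, w) = -2*I*w (D(I, w) = (I*(-2))*w = (-2*I)*w = -2*I*w)
b = 0 (b = -(-2)*(-9)*0 = -1*0 = 0)
f(Y, v) = 1 - Y
√(f(b, 18) + 24237) = √((1 - 1*0) + 24237) = √((1 + 0) + 24237) = √(1 + 24237) = √24238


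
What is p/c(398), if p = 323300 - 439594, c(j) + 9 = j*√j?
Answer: 116294/(9 - 398*√398) ≈ -14.663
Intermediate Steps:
c(j) = -9 + j^(3/2) (c(j) = -9 + j*√j = -9 + j^(3/2))
p = -116294
p/c(398) = -116294/(-9 + 398^(3/2)) = -116294/(-9 + 398*√398)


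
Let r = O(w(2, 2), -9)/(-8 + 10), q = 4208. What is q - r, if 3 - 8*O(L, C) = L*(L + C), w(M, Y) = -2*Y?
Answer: 67377/16 ≈ 4211.1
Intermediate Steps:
O(L, C) = 3/8 - L*(C + L)/8 (O(L, C) = 3/8 - L*(L + C)/8 = 3/8 - L*(C + L)/8)
r = -49/16 (r = (3/8 - (-2*2)**2/8 - 1/8*(-9)*(-2*2))/(-8 + 10) = (3/8 - 1/8*(-4)**2 - 1/8*(-9)*(-4))/2 = (3/8 - 1/8*16 - 9/2)/2 = (3/8 - 2 - 9/2)/2 = (1/2)*(-49/8) = -49/16 ≈ -3.0625)
q - r = 4208 - 1*(-49/16) = 4208 + 49/16 = 67377/16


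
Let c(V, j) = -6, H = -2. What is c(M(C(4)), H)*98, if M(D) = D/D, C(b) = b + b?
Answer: -588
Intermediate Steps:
C(b) = 2*b
M(D) = 1
c(M(C(4)), H)*98 = -6*98 = -588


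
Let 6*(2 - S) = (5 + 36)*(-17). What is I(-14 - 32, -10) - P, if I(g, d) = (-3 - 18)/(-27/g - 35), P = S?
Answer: -1116551/9498 ≈ -117.56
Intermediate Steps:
S = 709/6 (S = 2 - (5 + 36)*(-17)/6 = 2 - 41*(-17)/6 = 2 - 1/6*(-697) = 2 + 697/6 = 709/6 ≈ 118.17)
P = 709/6 ≈ 118.17
I(g, d) = -21/(-35 - 27/g)
I(-14 - 32, -10) - P = 21*(-14 - 32)/(27 + 35*(-14 - 32)) - 1*709/6 = 21*(-46)/(27 + 35*(-46)) - 709/6 = 21*(-46)/(27 - 1610) - 709/6 = 21*(-46)/(-1583) - 709/6 = 21*(-46)*(-1/1583) - 709/6 = 966/1583 - 709/6 = -1116551/9498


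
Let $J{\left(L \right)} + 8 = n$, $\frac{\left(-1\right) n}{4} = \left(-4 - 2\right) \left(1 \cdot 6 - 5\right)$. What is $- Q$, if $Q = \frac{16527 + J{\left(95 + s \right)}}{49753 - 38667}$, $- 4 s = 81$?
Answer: $- \frac{16543}{11086} \approx -1.4922$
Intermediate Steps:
$s = - \frac{81}{4}$ ($s = \left(- \frac{1}{4}\right) 81 = - \frac{81}{4} \approx -20.25$)
$n = 24$ ($n = - 4 \left(-4 - 2\right) \left(1 \cdot 6 - 5\right) = - 4 \left(- 6 \left(6 - 5\right)\right) = - 4 \left(\left(-6\right) 1\right) = \left(-4\right) \left(-6\right) = 24$)
$J{\left(L \right)} = 16$ ($J{\left(L \right)} = -8 + 24 = 16$)
$Q = \frac{16543}{11086}$ ($Q = \frac{16527 + 16}{49753 - 38667} = \frac{16543}{11086} \approx 1.4922$)
$- Q = \left(-1\right) \frac{16543}{11086} = - \frac{16543}{11086}$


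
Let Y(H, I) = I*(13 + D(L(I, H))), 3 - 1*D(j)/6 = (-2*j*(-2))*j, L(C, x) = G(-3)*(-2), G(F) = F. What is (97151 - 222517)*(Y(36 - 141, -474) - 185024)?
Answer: -26304043388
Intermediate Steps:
L(C, x) = 6 (L(C, x) = -3*(-2) = 6)
D(j) = 18 - 24*j**2 (D(j) = 18 - 6*-2*j*(-2)*j = 18 - 6*4*j*j = 18 - 24*j**2)
Y(H, I) = -833*I (Y(H, I) = I*(13 + (18 - 24*6**2)) = I*(13 + (18 - 24*36)) = I*(13 + (18 - 864)) = I*(13 - 846) = I*(-833) = -833*I)
(97151 - 222517)*(Y(36 - 141, -474) - 185024) = (97151 - 222517)*(-833*(-474) - 185024) = -125366*(394842 - 185024) = -125366*209818 = -26304043388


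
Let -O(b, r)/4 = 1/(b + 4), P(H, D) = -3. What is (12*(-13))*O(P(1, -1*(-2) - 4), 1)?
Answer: 624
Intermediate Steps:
O(b, r) = -4/(4 + b) (O(b, r) = -4/(b + 4) = -4/(4 + b))
(12*(-13))*O(P(1, -1*(-2) - 4), 1) = (12*(-13))*(-4/(4 - 3)) = -(-624)/1 = -(-624) = -156*(-4) = 624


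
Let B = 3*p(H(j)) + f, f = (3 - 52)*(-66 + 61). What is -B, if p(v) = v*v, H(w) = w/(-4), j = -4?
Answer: -248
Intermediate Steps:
H(w) = -w/4 (H(w) = w*(-1/4) = -w/4)
f = 245 (f = -49*(-5) = 245)
p(v) = v**2
B = 248 (B = 3*(-1/4*(-4))**2 + 245 = 3*1**2 + 245 = 3*1 + 245 = 3 + 245 = 248)
-B = -1*248 = -248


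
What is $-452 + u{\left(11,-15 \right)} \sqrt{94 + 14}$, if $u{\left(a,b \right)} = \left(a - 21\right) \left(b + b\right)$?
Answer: $-452 + 1800 \sqrt{3} \approx 2665.7$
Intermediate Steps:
$u{\left(a,b \right)} = 2 b \left(-21 + a\right)$ ($u{\left(a,b \right)} = \left(-21 + a\right) 2 b = 2 b \left(-21 + a\right)$)
$-452 + u{\left(11,-15 \right)} \sqrt{94 + 14} = -452 + 2 \left(-15\right) \left(-21 + 11\right) \sqrt{94 + 14} = -452 + 2 \left(-15\right) \left(-10\right) \sqrt{108} = -452 + 300 \cdot 6 \sqrt{3} = -452 + 1800 \sqrt{3}$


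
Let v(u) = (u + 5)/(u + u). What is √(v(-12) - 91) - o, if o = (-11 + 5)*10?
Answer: 60 + I*√13062/12 ≈ 60.0 + 9.5241*I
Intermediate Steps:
v(u) = (5 + u)/(2*u) (v(u) = (5 + u)/((2*u)) = (5 + u)*(1/(2*u)) = (5 + u)/(2*u))
o = -60 (o = -6*10 = -60)
√(v(-12) - 91) - o = √((½)*(5 - 12)/(-12) - 91) - 1*(-60) = √((½)*(-1/12)*(-7) - 91) + 60 = √(7/24 - 91) + 60 = √(-2177/24) + 60 = I*√13062/12 + 60 = 60 + I*√13062/12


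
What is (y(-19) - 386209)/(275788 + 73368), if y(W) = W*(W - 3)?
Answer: -385791/349156 ≈ -1.1049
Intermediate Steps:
y(W) = W*(-3 + W)
(y(-19) - 386209)/(275788 + 73368) = (-19*(-3 - 19) - 386209)/(275788 + 73368) = (-19*(-22) - 386209)/349156 = (418 - 386209)*(1/349156) = -385791*1/349156 = -385791/349156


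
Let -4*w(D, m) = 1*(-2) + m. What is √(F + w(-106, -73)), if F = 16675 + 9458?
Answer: 3*√11623/2 ≈ 161.72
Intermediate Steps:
w(D, m) = ½ - m/4 (w(D, m) = -(1*(-2) + m)/4 = -(-2 + m)/4 = ½ - m/4)
F = 26133
√(F + w(-106, -73)) = √(26133 + (½ - ¼*(-73))) = √(26133 + (½ + 73/4)) = √(26133 + 75/4) = √(104607/4) = 3*√11623/2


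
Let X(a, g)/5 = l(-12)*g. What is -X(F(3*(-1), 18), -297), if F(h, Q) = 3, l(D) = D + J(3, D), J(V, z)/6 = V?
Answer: 8910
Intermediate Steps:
J(V, z) = 6*V
l(D) = 18 + D (l(D) = D + 6*3 = D + 18 = 18 + D)
X(a, g) = 30*g (X(a, g) = 5*((18 - 12)*g) = 5*(6*g) = 30*g)
-X(F(3*(-1), 18), -297) = -30*(-297) = -1*(-8910) = 8910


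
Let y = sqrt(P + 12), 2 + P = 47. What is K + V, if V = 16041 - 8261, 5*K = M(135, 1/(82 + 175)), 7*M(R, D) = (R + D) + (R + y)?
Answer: 10007213/1285 + sqrt(57)/35 ≈ 7787.9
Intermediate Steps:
P = 45 (P = -2 + 47 = 45)
y = sqrt(57) (y = sqrt(45 + 12) = sqrt(57) ≈ 7.5498)
M(R, D) = D/7 + sqrt(57)/7 + 2*R/7 (M(R, D) = ((R + D) + (R + sqrt(57)))/7 = ((D + R) + (R + sqrt(57)))/7 = (D + sqrt(57) + 2*R)/7 = D/7 + sqrt(57)/7 + 2*R/7)
K = 9913/1285 + sqrt(57)/35 (K = (1/(7*(82 + 175)) + sqrt(57)/7 + (2/7)*135)/5 = ((1/7)/257 + sqrt(57)/7 + 270/7)/5 = ((1/7)*(1/257) + sqrt(57)/7 + 270/7)/5 = (1/1799 + sqrt(57)/7 + 270/7)/5 = (9913/257 + sqrt(57)/7)/5 = 9913/1285 + sqrt(57)/35 ≈ 7.9301)
V = 7780
K + V = (9913/1285 + sqrt(57)/35) + 7780 = 10007213/1285 + sqrt(57)/35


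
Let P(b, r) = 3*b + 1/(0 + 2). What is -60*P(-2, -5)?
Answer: 330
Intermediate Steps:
P(b, r) = ½ + 3*b (P(b, r) = 3*b + 1/2 = 3*b + ½ = ½ + 3*b)
-60*P(-2, -5) = -60*(½ + 3*(-2)) = -60*(½ - 6) = -60*(-11/2) = 330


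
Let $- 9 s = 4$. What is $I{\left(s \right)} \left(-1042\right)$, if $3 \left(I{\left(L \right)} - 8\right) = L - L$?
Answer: $-8336$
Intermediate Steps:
$s = - \frac{4}{9}$ ($s = \left(- \frac{1}{9}\right) 4 = - \frac{4}{9} \approx -0.44444$)
$I{\left(L \right)} = 8$ ($I{\left(L \right)} = 8 + \frac{L - L}{3} = 8 + \frac{1}{3} \cdot 0 = 8 + 0 = 8$)
$I{\left(s \right)} \left(-1042\right) = 8 \left(-1042\right) = -8336$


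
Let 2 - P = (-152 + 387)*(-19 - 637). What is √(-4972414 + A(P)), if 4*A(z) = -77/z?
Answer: I*√472696017967778538/308324 ≈ 2229.9*I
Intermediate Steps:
P = 154162 (P = 2 - (-152 + 387)*(-19 - 637) = 2 - 235*(-656) = 2 - 1*(-154160) = 2 + 154160 = 154162)
A(z) = -77/(4*z) (A(z) = (-77/z)/4 = -77/(4*z))
√(-4972414 + A(P)) = √(-4972414 - 77/4/154162) = √(-4972414 - 77/4*1/154162) = √(-4972414 - 77/616648) = √(-3066229148349/616648) = I*√472696017967778538/308324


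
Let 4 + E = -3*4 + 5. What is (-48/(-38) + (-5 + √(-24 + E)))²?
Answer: (-71 + 19*I*√35)²/361 ≈ -21.036 - 44.215*I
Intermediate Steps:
E = -11 (E = -4 + (-3*4 + 5) = -4 + (-12 + 5) = -4 - 7 = -11)
(-48/(-38) + (-5 + √(-24 + E)))² = (-48/(-38) + (-5 + √(-24 - 11)))² = (-48*(-1/38) + (-5 + √(-35)))² = (24/19 + (-5 + I*√35))² = (-71/19 + I*√35)²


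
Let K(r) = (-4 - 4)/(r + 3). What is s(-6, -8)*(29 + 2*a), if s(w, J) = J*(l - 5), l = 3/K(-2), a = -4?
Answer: 903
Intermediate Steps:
K(r) = -8/(3 + r)
l = -3/8 (l = 3/((-8/(3 - 2))) = 3/((-8/1)) = 3/((-8*1)) = 3/(-8) = 3*(-1/8) = -3/8 ≈ -0.37500)
s(w, J) = -43*J/8 (s(w, J) = J*(-3/8 - 5) = J*(-43/8) = -43*J/8)
s(-6, -8)*(29 + 2*a) = (-43/8*(-8))*(29 + 2*(-4)) = 43*(29 - 8) = 43*21 = 903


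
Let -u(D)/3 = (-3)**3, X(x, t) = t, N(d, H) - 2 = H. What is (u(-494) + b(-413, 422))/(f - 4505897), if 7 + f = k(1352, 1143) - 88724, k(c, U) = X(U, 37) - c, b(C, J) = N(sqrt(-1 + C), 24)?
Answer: -107/4595943 ≈ -2.3281e-5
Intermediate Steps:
N(d, H) = 2 + H
b(C, J) = 26 (b(C, J) = 2 + 24 = 26)
k(c, U) = 37 - c
u(D) = 81 (u(D) = -3*(-3)**3 = -3*(-27) = 81)
f = -90046 (f = -7 + ((37 - 1*1352) - 88724) = -7 + ((37 - 1352) - 88724) = -7 + (-1315 - 88724) = -7 - 90039 = -90046)
(u(-494) + b(-413, 422))/(f - 4505897) = (81 + 26)/(-90046 - 4505897) = 107/(-4595943) = 107*(-1/4595943) = -107/4595943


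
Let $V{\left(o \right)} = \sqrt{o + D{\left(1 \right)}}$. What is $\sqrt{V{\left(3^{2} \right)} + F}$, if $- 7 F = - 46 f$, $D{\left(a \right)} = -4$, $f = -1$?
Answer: $\frac{\sqrt{-322 + 49 \sqrt{5}}}{7} \approx 2.0822 i$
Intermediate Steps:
$F = - \frac{46}{7}$ ($F = - \frac{\left(-46\right) \left(-1\right)}{7} = \left(- \frac{1}{7}\right) 46 = - \frac{46}{7} \approx -6.5714$)
$V{\left(o \right)} = \sqrt{-4 + o}$ ($V{\left(o \right)} = \sqrt{o - 4} = \sqrt{-4 + o}$)
$\sqrt{V{\left(3^{2} \right)} + F} = \sqrt{\sqrt{-4 + 3^{2}} - \frac{46}{7}} = \sqrt{\sqrt{-4 + 9} - \frac{46}{7}} = \sqrt{\sqrt{5} - \frac{46}{7}} = \sqrt{- \frac{46}{7} + \sqrt{5}}$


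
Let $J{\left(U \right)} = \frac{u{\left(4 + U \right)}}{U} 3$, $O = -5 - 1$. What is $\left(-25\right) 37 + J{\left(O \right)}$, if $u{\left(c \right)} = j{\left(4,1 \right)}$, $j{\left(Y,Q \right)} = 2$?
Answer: $-926$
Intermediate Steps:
$u{\left(c \right)} = 2$
$O = -6$ ($O = -5 - 1 = -6$)
$J{\left(U \right)} = \frac{6}{U}$ ($J{\left(U \right)} = \frac{2}{U} 3 = \frac{6}{U}$)
$\left(-25\right) 37 + J{\left(O \right)} = \left(-25\right) 37 + \frac{6}{-6} = -925 + 6 \left(- \frac{1}{6}\right) = -925 - 1 = -926$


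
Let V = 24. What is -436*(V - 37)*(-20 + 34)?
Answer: 79352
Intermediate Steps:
-436*(V - 37)*(-20 + 34) = -436*(24 - 37)*(-20 + 34) = -(-5668)*14 = -436*(-182) = 79352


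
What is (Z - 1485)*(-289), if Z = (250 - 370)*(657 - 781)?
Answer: -3871155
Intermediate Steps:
Z = 14880 (Z = -120*(-124) = 14880)
(Z - 1485)*(-289) = (14880 - 1485)*(-289) = 13395*(-289) = -3871155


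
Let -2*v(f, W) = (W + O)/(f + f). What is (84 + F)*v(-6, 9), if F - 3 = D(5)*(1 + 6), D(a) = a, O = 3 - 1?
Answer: 671/12 ≈ 55.917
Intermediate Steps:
O = 2
v(f, W) = -(2 + W)/(4*f) (v(f, W) = -(W + 2)/(2*(f + f)) = -(2 + W)/(2*(2*f)) = -(2 + W)*1/(2*f)/2 = -(2 + W)/(4*f))
F = 38 (F = 3 + 5*(1 + 6) = 3 + 5*7 = 3 + 35 = 38)
(84 + F)*v(-6, 9) = (84 + 38)*((¼)*(-2 - 1*9)/(-6)) = 122*((¼)*(-⅙)*(-2 - 9)) = 122*((¼)*(-⅙)*(-11)) = 122*(11/24) = 671/12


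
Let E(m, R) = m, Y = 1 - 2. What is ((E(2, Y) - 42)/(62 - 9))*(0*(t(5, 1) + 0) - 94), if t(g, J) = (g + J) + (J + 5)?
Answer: 3760/53 ≈ 70.943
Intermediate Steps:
Y = -1
t(g, J) = 5 + g + 2*J (t(g, J) = (J + g) + (5 + J) = 5 + g + 2*J)
((E(2, Y) - 42)/(62 - 9))*(0*(t(5, 1) + 0) - 94) = ((2 - 42)/(62 - 9))*(0*((5 + 5 + 2*1) + 0) - 94) = (-40/53)*(0*((5 + 5 + 2) + 0) - 94) = (-40*1/53)*(0*(12 + 0) - 94) = -40*(0*12 - 94)/53 = -40*(0 - 94)/53 = -40/53*(-94) = 3760/53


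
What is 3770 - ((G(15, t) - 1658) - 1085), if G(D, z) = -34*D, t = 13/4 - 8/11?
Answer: 7023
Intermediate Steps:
t = 111/44 (t = 13*(1/4) - 8*1/11 = 13/4 - 8/11 = 111/44 ≈ 2.5227)
3770 - ((G(15, t) - 1658) - 1085) = 3770 - ((-34*15 - 1658) - 1085) = 3770 - ((-510 - 1658) - 1085) = 3770 - (-2168 - 1085) = 3770 - 1*(-3253) = 3770 + 3253 = 7023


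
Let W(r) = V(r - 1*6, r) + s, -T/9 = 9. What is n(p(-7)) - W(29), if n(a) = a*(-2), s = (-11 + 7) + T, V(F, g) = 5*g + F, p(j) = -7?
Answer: -69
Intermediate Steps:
T = -81 (T = -9*9 = -81)
V(F, g) = F + 5*g
s = -85 (s = (-11 + 7) - 81 = -4 - 81 = -85)
W(r) = -91 + 6*r (W(r) = ((r - 1*6) + 5*r) - 85 = ((r - 6) + 5*r) - 85 = ((-6 + r) + 5*r) - 85 = (-6 + 6*r) - 85 = -91 + 6*r)
n(a) = -2*a
n(p(-7)) - W(29) = -2*(-7) - (-91 + 6*29) = 14 - (-91 + 174) = 14 - 1*83 = 14 - 83 = -69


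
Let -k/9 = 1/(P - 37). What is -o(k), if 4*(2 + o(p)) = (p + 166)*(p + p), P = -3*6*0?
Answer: -49883/2738 ≈ -18.219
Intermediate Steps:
P = 0 (P = -18*0 = 0)
k = 9/37 (k = -9/(0 - 37) = -9/(-37) = -9*(-1/37) = 9/37 ≈ 0.24324)
o(p) = -2 + p*(166 + p)/2 (o(p) = -2 + ((p + 166)*(p + p))/4 = -2 + ((166 + p)*(2*p))/4 = -2 + (2*p*(166 + p))/4 = -2 + p*(166 + p)/2)
-o(k) = -(-2 + (9/37)**2/2 + 83*(9/37)) = -(-2 + (1/2)*(81/1369) + 747/37) = -(-2 + 81/2738 + 747/37) = -1*49883/2738 = -49883/2738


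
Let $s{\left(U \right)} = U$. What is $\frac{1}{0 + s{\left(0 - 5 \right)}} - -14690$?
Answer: $\frac{73449}{5} \approx 14690.0$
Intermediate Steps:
$\frac{1}{0 + s{\left(0 - 5 \right)}} - -14690 = \frac{1}{0 + \left(0 - 5\right)} - -14690 = \frac{1}{0 - 5} + 14690 = \frac{1}{-5} + 14690 = - \frac{1}{5} + 14690 = \frac{73449}{5}$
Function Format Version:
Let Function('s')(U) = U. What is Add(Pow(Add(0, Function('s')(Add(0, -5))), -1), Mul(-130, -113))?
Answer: Rational(73449, 5) ≈ 14690.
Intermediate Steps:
Add(Pow(Add(0, Function('s')(Add(0, -5))), -1), Mul(-130, -113)) = Add(Pow(Add(0, Add(0, -5)), -1), Mul(-130, -113)) = Add(Pow(Add(0, -5), -1), 14690) = Add(Pow(-5, -1), 14690) = Add(Rational(-1, 5), 14690) = Rational(73449, 5)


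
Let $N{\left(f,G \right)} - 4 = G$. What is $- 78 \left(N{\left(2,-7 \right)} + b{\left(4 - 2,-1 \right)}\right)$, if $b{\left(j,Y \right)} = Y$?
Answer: $312$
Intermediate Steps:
$N{\left(f,G \right)} = 4 + G$
$- 78 \left(N{\left(2,-7 \right)} + b{\left(4 - 2,-1 \right)}\right) = - 78 \left(\left(4 - 7\right) - 1\right) = - 78 \left(-3 - 1\right) = \left(-78\right) \left(-4\right) = 312$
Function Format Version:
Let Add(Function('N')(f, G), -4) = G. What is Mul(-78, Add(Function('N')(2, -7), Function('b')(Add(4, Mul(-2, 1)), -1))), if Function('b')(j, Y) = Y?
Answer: 312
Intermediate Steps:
Function('N')(f, G) = Add(4, G)
Mul(-78, Add(Function('N')(2, -7), Function('b')(Add(4, Mul(-2, 1)), -1))) = Mul(-78, Add(Add(4, -7), -1)) = Mul(-78, Add(-3, -1)) = Mul(-78, -4) = 312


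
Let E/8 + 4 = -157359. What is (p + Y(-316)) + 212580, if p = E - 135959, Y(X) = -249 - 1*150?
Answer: -1182682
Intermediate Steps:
E = -1258904 (E = -32 + 8*(-157359) = -32 - 1258872 = -1258904)
Y(X) = -399 (Y(X) = -249 - 150 = -399)
p = -1394863 (p = -1258904 - 135959 = -1394863)
(p + Y(-316)) + 212580 = (-1394863 - 399) + 212580 = -1395262 + 212580 = -1182682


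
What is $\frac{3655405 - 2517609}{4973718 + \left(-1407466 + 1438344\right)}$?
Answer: $\frac{284449}{1251149} \approx 0.22735$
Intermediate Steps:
$\frac{3655405 - 2517609}{4973718 + \left(-1407466 + 1438344\right)} = \frac{1137796}{4973718 + 30878} = \frac{1137796}{5004596} = 1137796 \cdot \frac{1}{5004596} = \frac{284449}{1251149}$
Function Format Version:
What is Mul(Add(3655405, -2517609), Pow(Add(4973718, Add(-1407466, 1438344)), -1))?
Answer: Rational(284449, 1251149) ≈ 0.22735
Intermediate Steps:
Mul(Add(3655405, -2517609), Pow(Add(4973718, Add(-1407466, 1438344)), -1)) = Mul(1137796, Pow(Add(4973718, 30878), -1)) = Mul(1137796, Pow(5004596, -1)) = Mul(1137796, Rational(1, 5004596)) = Rational(284449, 1251149)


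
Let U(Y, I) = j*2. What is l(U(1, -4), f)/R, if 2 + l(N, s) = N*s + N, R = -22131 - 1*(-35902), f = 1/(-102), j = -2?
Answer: -304/702321 ≈ -0.00043285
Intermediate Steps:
U(Y, I) = -4 (U(Y, I) = -2*2 = -4)
f = -1/102 ≈ -0.0098039
R = 13771 (R = -22131 + 35902 = 13771)
l(N, s) = -2 + N + N*s (l(N, s) = -2 + (N*s + N) = -2 + (N + N*s) = -2 + N + N*s)
l(U(1, -4), f)/R = (-2 - 4 - 4*(-1/102))/13771 = (-2 - 4 + 2/51)*(1/13771) = -304/51*1/13771 = -304/702321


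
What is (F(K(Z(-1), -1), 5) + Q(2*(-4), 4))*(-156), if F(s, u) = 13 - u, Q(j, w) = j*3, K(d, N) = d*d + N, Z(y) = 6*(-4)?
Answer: 2496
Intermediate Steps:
Z(y) = -24
K(d, N) = N + d² (K(d, N) = d² + N = N + d²)
Q(j, w) = 3*j
(F(K(Z(-1), -1), 5) + Q(2*(-4), 4))*(-156) = ((13 - 1*5) + 3*(2*(-4)))*(-156) = ((13 - 5) + 3*(-8))*(-156) = (8 - 24)*(-156) = -16*(-156) = 2496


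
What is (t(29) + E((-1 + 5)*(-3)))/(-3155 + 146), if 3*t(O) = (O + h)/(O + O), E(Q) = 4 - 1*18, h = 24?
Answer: 2383/523566 ≈ 0.0045515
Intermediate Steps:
E(Q) = -14 (E(Q) = 4 - 18 = -14)
t(O) = (24 + O)/(6*O) (t(O) = ((O + 24)/(O + O))/3 = ((24 + O)/((2*O)))/3 = ((24 + O)*(1/(2*O)))/3 = ((24 + O)/(2*O))/3 = (24 + O)/(6*O))
(t(29) + E((-1 + 5)*(-3)))/(-3155 + 146) = ((⅙)*(24 + 29)/29 - 14)/(-3155 + 146) = ((⅙)*(1/29)*53 - 14)/(-3009) = (53/174 - 14)*(-1/3009) = -2383/174*(-1/3009) = 2383/523566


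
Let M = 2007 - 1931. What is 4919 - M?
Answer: 4843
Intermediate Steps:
M = 76
4919 - M = 4919 - 1*76 = 4919 - 76 = 4843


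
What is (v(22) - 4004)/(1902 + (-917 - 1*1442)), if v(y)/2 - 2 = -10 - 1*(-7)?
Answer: 4006/457 ≈ 8.7659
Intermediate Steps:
v(y) = -2 (v(y) = 4 + 2*(-10 - 1*(-7)) = 4 + 2*(-10 + 7) = 4 + 2*(-3) = 4 - 6 = -2)
(v(22) - 4004)/(1902 + (-917 - 1*1442)) = (-2 - 4004)/(1902 + (-917 - 1*1442)) = -4006/(1902 + (-917 - 1442)) = -4006/(1902 - 2359) = -4006/(-457) = -4006*(-1/457) = 4006/457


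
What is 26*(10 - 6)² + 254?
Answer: 670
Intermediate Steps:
26*(10 - 6)² + 254 = 26*4² + 254 = 26*16 + 254 = 416 + 254 = 670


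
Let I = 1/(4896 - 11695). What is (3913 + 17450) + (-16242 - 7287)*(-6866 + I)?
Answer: 1098524495652/6799 ≈ 1.6157e+8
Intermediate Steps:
I = -1/6799 (I = 1/(-6799) = -1/6799 ≈ -0.00014708)
(3913 + 17450) + (-16242 - 7287)*(-6866 + I) = (3913 + 17450) + (-16242 - 7287)*(-6866 - 1/6799) = 21363 - 23529*(-46681935/6799) = 21363 + 1098379248615/6799 = 1098524495652/6799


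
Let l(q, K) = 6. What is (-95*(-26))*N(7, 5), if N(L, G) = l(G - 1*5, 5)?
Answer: 14820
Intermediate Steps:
N(L, G) = 6
(-95*(-26))*N(7, 5) = -95*(-26)*6 = 2470*6 = 14820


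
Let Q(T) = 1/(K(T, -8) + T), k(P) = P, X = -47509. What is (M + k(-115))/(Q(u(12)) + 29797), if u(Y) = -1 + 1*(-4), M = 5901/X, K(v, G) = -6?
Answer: -390674/101115811 ≈ -0.0038636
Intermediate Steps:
M = -843/6787 (M = 5901/(-47509) = 5901*(-1/47509) = -843/6787 ≈ -0.12421)
u(Y) = -5 (u(Y) = -1 - 4 = -5)
Q(T) = 1/(-6 + T)
(M + k(-115))/(Q(u(12)) + 29797) = (-843/6787 - 115)/(1/(-6 - 5) + 29797) = -781348/(6787*(1/(-11) + 29797)) = -781348/(6787*(-1/11 + 29797)) = -781348/(6787*327766/11) = -781348/6787*11/327766 = -390674/101115811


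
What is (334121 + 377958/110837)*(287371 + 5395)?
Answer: 10842104936602010/110837 ≈ 9.7820e+10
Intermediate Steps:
(334121 + 377958/110837)*(287371 + 5395) = (334121 + 377958*(1/110837))*292766 = (334121 + 377958/110837)*292766 = (37033347235/110837)*292766 = 10842104936602010/110837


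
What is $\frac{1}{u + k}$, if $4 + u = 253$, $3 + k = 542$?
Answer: $\frac{1}{788} \approx 0.001269$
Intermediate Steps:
$k = 539$ ($k = -3 + 542 = 539$)
$u = 249$ ($u = -4 + 253 = 249$)
$\frac{1}{u + k} = \frac{1}{249 + 539} = \frac{1}{788}$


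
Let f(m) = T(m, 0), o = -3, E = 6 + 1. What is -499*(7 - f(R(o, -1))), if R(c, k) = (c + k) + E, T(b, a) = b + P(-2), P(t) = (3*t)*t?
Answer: 3992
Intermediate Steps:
E = 7
P(t) = 3*t²
T(b, a) = 12 + b (T(b, a) = b + 3*(-2)² = b + 3*4 = b + 12 = 12 + b)
R(c, k) = 7 + c + k (R(c, k) = (c + k) + 7 = 7 + c + k)
f(m) = 12 + m
-499*(7 - f(R(o, -1))) = -499*(7 - (12 + (7 - 3 - 1))) = -499*(7 - (12 + 3)) = -499*(7 - 1*15) = -499*(7 - 15) = -499*(-8) = 3992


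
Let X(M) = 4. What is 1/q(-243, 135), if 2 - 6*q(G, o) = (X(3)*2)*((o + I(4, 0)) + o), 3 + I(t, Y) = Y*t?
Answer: -3/1067 ≈ -0.0028116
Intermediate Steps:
I(t, Y) = -3 + Y*t
q(G, o) = 13/3 - 8*o/3 (q(G, o) = 1/3 - 4*2*((o + (-3 + 0*4)) + o)/6 = 1/3 - 4*((o + (-3 + 0)) + o)/3 = 1/3 - 4*((o - 3) + o)/3 = 1/3 - 4*((-3 + o) + o)/3 = 1/3 - 4*(-3 + 2*o)/3 = 1/3 - (-24 + 16*o)/6 = 1/3 + (4 - 8*o/3) = 13/3 - 8*o/3)
1/q(-243, 135) = 1/(13/3 - 8/3*135) = 1/(13/3 - 360) = 1/(-1067/3) = -3/1067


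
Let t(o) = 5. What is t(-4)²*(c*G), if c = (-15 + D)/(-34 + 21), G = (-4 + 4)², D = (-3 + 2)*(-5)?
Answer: 0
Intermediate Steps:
D = 5 (D = -1*(-5) = 5)
G = 0 (G = 0² = 0)
c = 10/13 (c = (-15 + 5)/(-34 + 21) = -10/(-13) = -10*(-1/13) = 10/13 ≈ 0.76923)
t(-4)²*(c*G) = 5²*((10/13)*0) = 25*0 = 0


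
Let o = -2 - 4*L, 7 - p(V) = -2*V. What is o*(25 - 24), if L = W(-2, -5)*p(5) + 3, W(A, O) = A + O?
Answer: 462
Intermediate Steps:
p(V) = 7 + 2*V (p(V) = 7 - (-2)*V = 7 + 2*V)
L = -116 (L = (-2 - 5)*(7 + 2*5) + 3 = -7*(7 + 10) + 3 = -7*17 + 3 = -119 + 3 = -116)
o = 462 (o = -2 - 4*(-116) = -2 + 464 = 462)
o*(25 - 24) = 462*(25 - 24) = 462*1 = 462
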